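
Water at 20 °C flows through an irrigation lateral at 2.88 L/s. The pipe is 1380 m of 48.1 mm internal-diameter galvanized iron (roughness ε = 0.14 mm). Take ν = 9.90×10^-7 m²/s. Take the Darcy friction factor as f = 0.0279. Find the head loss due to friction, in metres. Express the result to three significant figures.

h_f ≈ 102 m

V = 4Q/(πD²) = 4·0.00288/(π·0.0481²) = 1.585 m/s
h_f = f(L/D)V²/(2g) = 0.02790·(1380/0.0481)·1.585²/(2·9.81) = 102.5 m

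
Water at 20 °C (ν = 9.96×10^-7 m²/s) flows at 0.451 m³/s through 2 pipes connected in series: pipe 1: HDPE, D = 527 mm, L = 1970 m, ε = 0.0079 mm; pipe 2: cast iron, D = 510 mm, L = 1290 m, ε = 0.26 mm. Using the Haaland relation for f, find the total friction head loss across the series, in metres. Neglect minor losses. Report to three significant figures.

H ≈ 20.3 m

Pipe 1: V = 2.068 m/s, Re = 1.09×10^6, ε/D = 1.50×10^-5, f = 0.01171, h_1 = f(L/D)V²/2g = 9.537 m
Pipe 2: V = 2.208 m/s, Re = 1.13×10^6, ε/D = 5.10×10^-4, f = 0.01719, h_2 = f(L/D)V²/2g = 10.80 m
Series → Q common, losses add: H = Σh = 20.34 m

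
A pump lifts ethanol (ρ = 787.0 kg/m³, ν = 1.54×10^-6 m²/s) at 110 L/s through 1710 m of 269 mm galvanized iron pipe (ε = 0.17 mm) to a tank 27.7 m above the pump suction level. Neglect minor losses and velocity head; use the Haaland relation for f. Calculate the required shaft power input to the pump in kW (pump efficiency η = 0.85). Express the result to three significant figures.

V = 4Q/(πD²) = 1.936 m/s; Re = 3.38×10^5; ε/D = 6.32×10^-4; f = 0.01868
h_f = f(L/D)V²/2g = 22.68 m
Total head H = z + h_f = 27.7 + 22.68 = 50.38 m
P_hyd = ρgQH = 787.0·9.81·0.110·50.38 = 42.78 kW
P_shaft = P_hyd/η = 42.78/0.85 = 50.33 kW

P_shaft ≈ 50.3 kW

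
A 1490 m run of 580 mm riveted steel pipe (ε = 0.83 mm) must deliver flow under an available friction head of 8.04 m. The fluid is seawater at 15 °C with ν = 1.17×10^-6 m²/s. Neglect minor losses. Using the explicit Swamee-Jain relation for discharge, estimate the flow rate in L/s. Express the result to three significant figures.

Swamee-Jain (Type II): Q = -0.965·√(gD⁵h_f/L)·ln[ε/(3.7D) + √(3.17ν²L/(gD³h_f))]
√(gD⁵h_f/L) = √(9.81·0.580⁵·8.04/1490) = 0.05894
ε/(3.7D) = 3.87×10^-4; √(3.17ν²L/(gD³h_f)) = 2.05×10^-5
Q = -0.965·0.05894·ln(4.073×10^-4) = 0.4440 m³/s
Check: V = 1.68 m/s, Re = 8.33×10^5, f = 0.02184, h_f = 8.08 m ≈ 8.04 m ✓

Q ≈ 444 L/s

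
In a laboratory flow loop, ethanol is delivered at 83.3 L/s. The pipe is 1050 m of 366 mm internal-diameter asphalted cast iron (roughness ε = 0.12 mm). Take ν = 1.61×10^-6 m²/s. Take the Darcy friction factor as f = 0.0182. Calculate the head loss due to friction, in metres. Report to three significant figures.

h_f ≈ 1.67 m

V = 4Q/(πD²) = 4·0.0833/(π·0.366²) = 0.7918 m/s
h_f = f(L/D)V²/(2g) = 0.01820·(1050/0.366)·0.7918²/(2·9.81) = 1.668 m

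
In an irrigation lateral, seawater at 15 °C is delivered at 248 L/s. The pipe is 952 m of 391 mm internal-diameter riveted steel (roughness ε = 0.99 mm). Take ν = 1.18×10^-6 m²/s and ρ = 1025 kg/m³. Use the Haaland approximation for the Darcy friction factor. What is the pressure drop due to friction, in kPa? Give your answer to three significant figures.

Δp ≈ 134 kPa

V = 4Q/(πD²) = 4·0.248/(π·0.391²) = 2.065 m/s
Re = VD/ν = 2.065·0.391/1.18×10^-6 = 6.84×10^5 → turbulent
ε/D = 0.99/391 = 0.00253
Haaland: f = 0.02521
h_f = f(L/D)V²/(2g) = 0.02521·(952/0.391)·2.065²/(2·9.81) = 13.35 m
Δp = ρg·h_f = 1025·9.81·13.35 = 134.2 kPa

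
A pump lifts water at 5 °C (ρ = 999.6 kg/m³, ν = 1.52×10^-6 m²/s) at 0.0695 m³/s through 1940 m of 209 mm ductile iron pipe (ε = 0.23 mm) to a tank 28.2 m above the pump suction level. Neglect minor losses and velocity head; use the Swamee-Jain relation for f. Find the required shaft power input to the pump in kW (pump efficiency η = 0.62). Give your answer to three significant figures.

P_shaft ≈ 76.3 kW

V = 4Q/(πD²) = 2.026 m/s; Re = 2.79×10^5; ε/D = 0.00110; f = 0.02122
h_f = f(L/D)V²/2g = 41.20 m
Total head H = z + h_f = 28.2 + 41.20 = 69.40 m
P_hyd = ρgQH = 999.6·9.81·0.0695·69.40 = 47.30 kW
P_shaft = P_hyd/η = 47.30/0.62 = 76.29 kW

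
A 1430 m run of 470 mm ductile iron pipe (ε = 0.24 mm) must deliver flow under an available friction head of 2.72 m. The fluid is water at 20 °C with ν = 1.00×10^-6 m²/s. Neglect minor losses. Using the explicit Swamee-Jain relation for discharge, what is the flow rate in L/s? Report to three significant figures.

Swamee-Jain (Type II): Q = -0.965·√(gD⁵h_f/L)·ln[ε/(3.7D) + √(3.17ν²L/(gD³h_f))]
√(gD⁵h_f/L) = √(9.81·0.470⁵·2.72/1430) = 0.02069
ε/(3.7D) = 1.38×10^-4; √(3.17ν²L/(gD³h_f)) = 4.05×10^-5
Q = -0.965·0.02069·ln(1.785×10^-4) = 0.1723 m³/s
Check: V = 0.993 m/s, Re = 4.67×10^5, f = 0.01790, h_f = 2.74 m ≈ 2.72 m ✓

Q ≈ 172 L/s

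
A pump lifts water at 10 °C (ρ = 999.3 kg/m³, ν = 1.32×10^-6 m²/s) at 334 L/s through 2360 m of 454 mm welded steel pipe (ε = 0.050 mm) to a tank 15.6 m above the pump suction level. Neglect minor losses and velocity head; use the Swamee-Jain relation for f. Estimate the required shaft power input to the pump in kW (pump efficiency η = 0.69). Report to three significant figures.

V = 4Q/(πD²) = 2.063 m/s; Re = 7.10×10^5; ε/D = 1.10×10^-4; f = 0.01407
h_f = f(L/D)V²/2g = 15.87 m
Total head H = z + h_f = 15.6 + 15.87 = 31.47 m
P_hyd = ρgQH = 999.3·9.81·0.334·31.47 = 103.0 kW
P_shaft = P_hyd/η = 103.0/0.69 = 149.3 kW

P_shaft ≈ 149 kW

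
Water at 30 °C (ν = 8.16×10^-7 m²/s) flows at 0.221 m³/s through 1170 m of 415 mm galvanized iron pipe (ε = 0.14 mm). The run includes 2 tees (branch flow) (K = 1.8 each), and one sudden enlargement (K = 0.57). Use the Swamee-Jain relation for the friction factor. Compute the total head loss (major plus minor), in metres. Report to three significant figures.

V = 4Q/(πD²) = 1.634 m/s; V²/2g = 0.1361 m
Re = 8.31×10^5, ε/D = 3.37×10^-4 → f = 0.01621 (Swamee-Jain)
Major: h_f = f(L/D)·V²/2g = 0.01621·2819·0.1361 = 6.217 m
Minor: ΣK = 4.17; h_m = ΣK·V²/2g = 0.5673 m
Total H_L = 6.217 + 0.5673 = 6.784 m

H_L ≈ 6.78 m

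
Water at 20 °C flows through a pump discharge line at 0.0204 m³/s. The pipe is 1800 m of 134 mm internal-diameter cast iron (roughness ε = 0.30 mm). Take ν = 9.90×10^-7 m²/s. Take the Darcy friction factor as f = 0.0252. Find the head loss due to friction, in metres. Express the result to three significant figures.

V = 4Q/(πD²) = 4·0.0204/(π·0.134²) = 1.447 m/s
h_f = f(L/D)V²/(2g) = 0.02520·(1800/0.134)·1.447²/(2·9.81) = 36.10 m

h_f ≈ 36.1 m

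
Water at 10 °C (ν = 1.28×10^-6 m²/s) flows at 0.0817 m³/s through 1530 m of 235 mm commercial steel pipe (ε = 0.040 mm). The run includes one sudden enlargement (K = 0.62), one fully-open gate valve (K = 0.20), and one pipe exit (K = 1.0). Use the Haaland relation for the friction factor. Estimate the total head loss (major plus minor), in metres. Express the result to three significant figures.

H_L ≈ 18.7 m

V = 4Q/(πD²) = 1.884 m/s; V²/2g = 0.1808 m
Re = 3.46×10^5, ε/D = 1.70×10^-4 → f = 0.01557 (Haaland)
Major: h_f = f(L/D)·V²/2g = 0.01557·6511·0.1808 = 18.33 m
Minor: ΣK = 1.82; h_m = ΣK·V²/2g = 0.3291 m
Total H_L = 18.33 + 0.3291 = 18.66 m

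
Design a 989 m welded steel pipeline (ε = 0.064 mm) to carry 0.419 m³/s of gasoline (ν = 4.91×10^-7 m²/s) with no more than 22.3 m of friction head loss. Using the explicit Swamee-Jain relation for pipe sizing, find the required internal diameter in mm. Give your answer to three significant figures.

Swamee-Jain (Type III): D = 0.66·[ε^1.25·(LQ²/(gh_f))^4.75 + ν·Q^9.4·(L/(gh_f))^5.2]^0.04
LQ²/(gh_f) = 0.7937; L/(gh_f) = 4.521
Term 1 = ε^1.25·(…)^4.75 = 1.91×10^-6; Term 2 = ν·Q^9.4·(…)^5.2 = 3.52×10^-7
D = 0.66·(1.91×10^-6 + 3.52×10^-7)^0.04 = 0.3924 m = 392 mm
Check: V = 3.46 m/s, Re = 2.77×10^6, f = 0.01369, h_f = 21.1 m ≈ 22.3 m ✓

D ≈ 392 mm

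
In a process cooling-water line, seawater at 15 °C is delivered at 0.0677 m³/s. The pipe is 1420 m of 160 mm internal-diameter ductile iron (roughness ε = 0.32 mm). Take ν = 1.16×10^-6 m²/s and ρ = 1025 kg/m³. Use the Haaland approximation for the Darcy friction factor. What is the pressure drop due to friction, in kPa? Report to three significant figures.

Δp ≈ 1230 kPa

V = 4Q/(πD²) = 4·0.0677/(π·0.160²) = 3.367 m/s
Re = VD/ν = 3.367·0.160/1.16×10^-6 = 4.64×10^5 → turbulent
ε/D = 0.32/160 = 0.00200
Haaland: f = 0.02381
h_f = f(L/D)V²/(2g) = 0.02381·(1420/0.160)·3.367²/(2·9.81) = 122.1 m
Δp = ρg·h_f = 1025·9.81·122.1 = 1228 kPa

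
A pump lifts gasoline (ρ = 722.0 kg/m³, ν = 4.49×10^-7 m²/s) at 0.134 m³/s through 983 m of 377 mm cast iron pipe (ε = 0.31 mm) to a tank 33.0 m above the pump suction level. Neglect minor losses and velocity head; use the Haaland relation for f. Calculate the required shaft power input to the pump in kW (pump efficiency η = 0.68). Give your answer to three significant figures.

V = 4Q/(πD²) = 1.200 m/s; Re = 1.01×10^6; ε/D = 8.22×10^-4; f = 0.01907
h_f = f(L/D)V²/2g = 3.653 m
Total head H = z + h_f = 33.0 + 3.653 = 36.65 m
P_hyd = ρgQH = 722.0·9.81·0.134·36.65 = 34.79 kW
P_shaft = P_hyd/η = 34.79/0.68 = 51.16 kW

P_shaft ≈ 51.2 kW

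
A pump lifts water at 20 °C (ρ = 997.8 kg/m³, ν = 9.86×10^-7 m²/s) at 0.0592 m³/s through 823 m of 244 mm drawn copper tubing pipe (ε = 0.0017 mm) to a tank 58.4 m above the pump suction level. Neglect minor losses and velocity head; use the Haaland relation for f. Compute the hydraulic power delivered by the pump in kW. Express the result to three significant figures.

V = 4Q/(πD²) = 1.266 m/s; Re = 3.13×10^5; ε/D = 6.97×10^-6; f = 0.01428
h_f = f(L/D)V²/2g = 3.936 m
Total head H = z + h_f = 58.4 + 3.936 = 62.34 m
P_hyd = ρgQH = 997.8·9.81·0.0592·62.34 = 36.12 kW

P_hyd ≈ 36.1 kW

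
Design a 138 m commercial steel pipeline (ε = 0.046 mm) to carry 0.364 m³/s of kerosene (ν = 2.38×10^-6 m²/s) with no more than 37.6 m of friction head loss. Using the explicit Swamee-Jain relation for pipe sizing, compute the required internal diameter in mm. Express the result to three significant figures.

Swamee-Jain (Type III): D = 0.66·[ε^1.25·(LQ²/(gh_f))^4.75 + ν·Q^9.4·(L/(gh_f))^5.2]^0.04
LQ²/(gh_f) = 0.04957; L/(gh_f) = 0.3741
Term 1 = ε^1.25·(…)^4.75 = 2.40×10^-12; Term 2 = ν·Q^9.4·(…)^5.2 = 1.07×10^-12
D = 0.66·(2.40×10^-12 + 1.07×10^-12)^0.04 = 0.2297 m = 230 mm
Check: V = 8.78 m/s, Re = 8.48×10^5, f = 0.01492, h_f = 35.2 m ≈ 37.6 m ✓

D ≈ 230 mm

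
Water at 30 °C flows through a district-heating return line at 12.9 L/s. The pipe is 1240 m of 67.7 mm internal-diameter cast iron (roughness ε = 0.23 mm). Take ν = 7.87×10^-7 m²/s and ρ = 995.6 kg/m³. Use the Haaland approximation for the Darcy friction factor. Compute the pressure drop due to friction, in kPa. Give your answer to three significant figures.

Δp ≈ 3220 kPa

V = 4Q/(πD²) = 4·0.0129/(π·0.0677²) = 3.584 m/s
Re = VD/ν = 3.584·0.0677/7.87×10^-7 = 3.08×10^5 → turbulent
ε/D = 0.23/67.7 = 0.00340
Haaland: f = 0.02752
h_f = f(L/D)V²/(2g) = 0.02752·(1240/0.0677)·3.584²/(2·9.81) = 329.9 m
Δp = ρg·h_f = 995.6·9.81·329.9 = 3222 kPa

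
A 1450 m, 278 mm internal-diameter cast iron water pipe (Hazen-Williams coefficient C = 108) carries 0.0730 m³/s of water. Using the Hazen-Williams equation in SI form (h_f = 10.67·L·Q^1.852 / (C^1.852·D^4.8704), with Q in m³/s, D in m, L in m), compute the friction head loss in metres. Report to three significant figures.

h_f ≈ 10.6 m

h_f = 10.67·1450·0.0730^1.852 / (108^1.852·0.278^4.8704) = 10.62 m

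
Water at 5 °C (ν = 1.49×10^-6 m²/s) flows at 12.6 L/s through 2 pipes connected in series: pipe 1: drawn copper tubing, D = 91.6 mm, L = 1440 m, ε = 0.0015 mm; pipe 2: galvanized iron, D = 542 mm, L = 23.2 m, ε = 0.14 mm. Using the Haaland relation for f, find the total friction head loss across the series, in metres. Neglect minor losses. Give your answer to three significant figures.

Pipe 1: V = 1.912 m/s, Re = 1.18×10^5, ε/D = 1.64×10^-5, f = 0.01731, h_1 = f(L/D)V²/2g = 50.69 m
Pipe 2: V = 0.05461 m/s, Re = 1.99×10^4, ε/D = 2.58×10^-4, f = 0.02624, h_2 = f(L/D)V²/2g = 1.707×10^-4 m
Series → Q common, losses add: H = Σh = 50.69 m

H ≈ 50.7 m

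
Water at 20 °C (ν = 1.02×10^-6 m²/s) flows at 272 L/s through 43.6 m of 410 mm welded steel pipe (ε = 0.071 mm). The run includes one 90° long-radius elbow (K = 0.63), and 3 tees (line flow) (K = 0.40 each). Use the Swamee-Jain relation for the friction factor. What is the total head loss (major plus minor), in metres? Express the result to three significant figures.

V = 4Q/(πD²) = 2.060 m/s; V²/2g = 0.2163 m
Re = 8.28×10^5, ε/D = 1.73×10^-4 → f = 0.01465 (Swamee-Jain)
Major: h_f = f(L/D)·V²/2g = 0.01465·106.3·0.2163 = 0.3369 m
Minor: ΣK = 1.83; h_m = ΣK·V²/2g = 0.3959 m
Total H_L = 0.3369 + 0.3959 = 0.7328 m

H_L ≈ 0.733 m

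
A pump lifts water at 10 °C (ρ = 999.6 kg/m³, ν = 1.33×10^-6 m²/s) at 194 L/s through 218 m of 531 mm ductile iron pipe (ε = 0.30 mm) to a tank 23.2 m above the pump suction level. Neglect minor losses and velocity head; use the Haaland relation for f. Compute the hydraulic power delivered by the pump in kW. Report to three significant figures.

P_hyd ≈ 44.7 kW

V = 4Q/(πD²) = 0.8760 m/s; Re = 3.50×10^5; ε/D = 5.65×10^-4; f = 0.01828
h_f = f(L/D)V²/2g = 0.2936 m
Total head H = z + h_f = 23.2 + 0.2936 = 23.49 m
P_hyd = ρgQH = 999.6·9.81·0.194·23.49 = 44.69 kW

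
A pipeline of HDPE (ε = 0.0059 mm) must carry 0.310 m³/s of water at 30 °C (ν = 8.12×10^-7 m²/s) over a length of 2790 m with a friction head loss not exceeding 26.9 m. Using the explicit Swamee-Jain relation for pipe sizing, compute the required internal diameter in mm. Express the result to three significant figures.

D ≈ 398 mm

Swamee-Jain (Type III): D = 0.66·[ε^1.25·(LQ²/(gh_f))^4.75 + ν·Q^9.4·(L/(gh_f))^5.2]^0.04
LQ²/(gh_f) = 1.016; L/(gh_f) = 10.57
Term 1 = ε^1.25·(…)^4.75 = 3.14×10^-7; Term 2 = ν·Q^9.4·(…)^5.2 = 2.85×10^-6
D = 0.66·(3.14×10^-7 + 2.85×10^-6)^0.04 = 0.3977 m = 398 mm
Check: V = 2.50 m/s, Re = 1.22×10^6, f = 0.01163, h_f = 25.9 m ≈ 26.9 m ✓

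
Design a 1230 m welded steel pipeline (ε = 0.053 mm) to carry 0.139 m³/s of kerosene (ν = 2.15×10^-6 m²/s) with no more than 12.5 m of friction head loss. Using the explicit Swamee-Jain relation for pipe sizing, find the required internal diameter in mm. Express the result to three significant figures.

D ≈ 307 mm

Swamee-Jain (Type III): D = 0.66·[ε^1.25·(LQ²/(gh_f))^4.75 + ν·Q^9.4·(L/(gh_f))^5.2]^0.04
LQ²/(gh_f) = 0.1938; L/(gh_f) = 10.03
Term 1 = ε^1.25·(…)^4.75 = 1.86×10^-9; Term 2 = ν·Q^9.4·(…)^5.2 = 3.05×10^-9
D = 0.66·(1.86×10^-9 + 3.05×10^-9)^0.04 = 0.3070 m = 307 mm
Check: V = 1.88 m/s, Re = 2.68×10^5, f = 0.01630, h_f = 11.7 m ≈ 12.5 m ✓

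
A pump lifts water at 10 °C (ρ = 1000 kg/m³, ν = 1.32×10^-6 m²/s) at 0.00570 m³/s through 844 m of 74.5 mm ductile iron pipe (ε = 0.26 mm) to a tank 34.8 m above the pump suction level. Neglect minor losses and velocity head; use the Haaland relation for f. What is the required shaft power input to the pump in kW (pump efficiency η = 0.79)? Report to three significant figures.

P_shaft ≈ 4.48 kW

V = 4Q/(πD²) = 1.308 m/s; Re = 7.38×10^4; ε/D = 0.00349; f = 0.02879
h_f = f(L/D)V²/2g = 28.42 m
Total head H = z + h_f = 34.8 + 28.42 = 63.22 m
P_hyd = ρgQH = 1000·9.81·0.00570·63.22 = 3.535 kW
P_shaft = P_hyd/η = 3.535/0.79 = 4.475 kW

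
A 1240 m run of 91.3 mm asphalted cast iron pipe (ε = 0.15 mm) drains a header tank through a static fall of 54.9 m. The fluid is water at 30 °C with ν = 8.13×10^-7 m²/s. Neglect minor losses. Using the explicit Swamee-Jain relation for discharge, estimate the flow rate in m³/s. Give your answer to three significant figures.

Q ≈ 0.0121 m³/s

Swamee-Jain (Type II): Q = -0.965·√(gD⁵h_f/L)·ln[ε/(3.7D) + √(3.17ν²L/(gD³h_f))]
√(gD⁵h_f/L) = √(9.81·0.0913⁵·54.9/1240) = 0.001660
ε/(3.7D) = 4.44×10^-4; √(3.17ν²L/(gD³h_f)) = 7.96×10^-5
Q = -0.965·0.001660·ln(5.237×10^-4) = 0.01210 m³/s
Check: V = 1.85 m/s, Re = 2.08×10^5, f = 0.02339, h_f = 55.3 m ≈ 54.9 m ✓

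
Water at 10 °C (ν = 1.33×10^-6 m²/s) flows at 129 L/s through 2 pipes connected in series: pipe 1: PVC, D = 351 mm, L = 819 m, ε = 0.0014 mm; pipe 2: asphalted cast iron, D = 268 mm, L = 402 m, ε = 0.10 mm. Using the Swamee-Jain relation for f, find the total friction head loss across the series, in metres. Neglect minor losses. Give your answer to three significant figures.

H ≈ 9.76 m

Pipe 1: V = 1.333 m/s, Re = 3.52×10^5, ε/D = 3.99×10^-6, f = 0.01401, h_1 = f(L/D)V²/2g = 2.960 m
Pipe 2: V = 2.287 m/s, Re = 4.61×10^5, ε/D = 3.73×10^-4, f = 0.01701, h_2 = f(L/D)V²/2g = 6.802 m
Series → Q common, losses add: H = Σh = 9.762 m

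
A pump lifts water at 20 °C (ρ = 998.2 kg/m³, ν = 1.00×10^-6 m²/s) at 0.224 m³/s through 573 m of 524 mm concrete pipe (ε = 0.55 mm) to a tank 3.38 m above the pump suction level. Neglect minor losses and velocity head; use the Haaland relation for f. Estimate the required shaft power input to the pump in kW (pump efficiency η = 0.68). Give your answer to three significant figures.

P_shaft ≈ 14.9 kW

V = 4Q/(πD²) = 1.039 m/s; Re = 5.44×10^5; ε/D = 0.00105; f = 0.02037
h_f = f(L/D)V²/2g = 1.225 m
Total head H = z + h_f = 3.38 + 1.225 = 4.605 m
P_hyd = ρgQH = 998.2·9.81·0.224·4.605 = 10.10 kW
P_shaft = P_hyd/η = 10.10/0.68 = 14.85 kW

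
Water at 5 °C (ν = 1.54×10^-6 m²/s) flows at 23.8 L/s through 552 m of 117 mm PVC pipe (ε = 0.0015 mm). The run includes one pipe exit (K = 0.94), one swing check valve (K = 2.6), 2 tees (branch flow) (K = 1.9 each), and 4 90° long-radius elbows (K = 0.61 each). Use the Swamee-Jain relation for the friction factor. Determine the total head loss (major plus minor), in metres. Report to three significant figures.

H_L ≈ 21.5 m

V = 4Q/(πD²) = 2.214 m/s; V²/2g = 0.2498 m
Re = 1.68×10^5, ε/D = 1.28×10^-5 → f = 0.01618 (Swamee-Jain)
Major: h_f = f(L/D)·V²/2g = 0.01618·4718·0.2498 = 19.06 m
Minor: ΣK = 9.78; h_m = ΣK·V²/2g = 2.443 m
Total H_L = 19.06 + 2.443 = 21.50 m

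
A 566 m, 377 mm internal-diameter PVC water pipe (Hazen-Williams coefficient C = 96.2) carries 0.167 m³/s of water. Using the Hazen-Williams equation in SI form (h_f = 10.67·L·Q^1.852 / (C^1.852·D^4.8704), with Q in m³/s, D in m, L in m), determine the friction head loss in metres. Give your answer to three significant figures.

h_f ≈ 5.40 m

h_f = 10.67·566·0.167^1.852 / (96.2^1.852·0.377^4.8704) = 5.395 m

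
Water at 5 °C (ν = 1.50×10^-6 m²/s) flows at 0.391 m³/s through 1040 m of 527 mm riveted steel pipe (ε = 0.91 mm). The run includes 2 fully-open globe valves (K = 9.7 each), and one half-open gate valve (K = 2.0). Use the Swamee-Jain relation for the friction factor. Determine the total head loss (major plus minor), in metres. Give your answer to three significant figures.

H_L ≈ 10.9 m

V = 4Q/(πD²) = 1.793 m/s; V²/2g = 0.1638 m
Re = 6.30×10^5, ε/D = 0.00173 → f = 0.02296 (Swamee-Jain)
Major: h_f = f(L/D)·V²/2g = 0.02296·1973·0.1638 = 7.420 m
Minor: ΣK = 21.4; h_m = ΣK·V²/2g = 3.505 m
Total H_L = 7.420 + 3.505 = 10.92 m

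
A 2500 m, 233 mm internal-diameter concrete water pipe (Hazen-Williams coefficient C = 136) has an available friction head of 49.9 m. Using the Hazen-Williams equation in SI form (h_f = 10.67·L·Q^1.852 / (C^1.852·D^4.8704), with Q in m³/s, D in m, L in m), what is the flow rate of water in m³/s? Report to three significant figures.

Rearranging: Q = [h_f·C^1.852·D^4.8704 / (10.67·L)]^(1/1.852)
Q = [49.9·136^1.852·0.233^4.8704 / (10.67·2500)]^0.540 = 0.09927 m³/s

Q ≈ 0.0993 m³/s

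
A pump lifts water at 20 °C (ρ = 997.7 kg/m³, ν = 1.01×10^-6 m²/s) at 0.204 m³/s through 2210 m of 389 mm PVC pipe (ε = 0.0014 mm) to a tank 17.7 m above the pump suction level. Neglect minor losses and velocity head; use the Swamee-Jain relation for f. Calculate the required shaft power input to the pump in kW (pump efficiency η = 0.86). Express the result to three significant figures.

V = 4Q/(πD²) = 1.716 m/s; Re = 6.61×10^5; ε/D = 3.60×10^-6; f = 0.01253
h_f = f(L/D)V²/2g = 10.69 m
Total head H = z + h_f = 17.7 + 10.69 = 28.39 m
P_hyd = ρgQH = 997.7·9.81·0.204·28.39 = 56.68 kW
P_shaft = P_hyd/η = 56.68/0.86 = 65.91 kW

P_shaft ≈ 65.9 kW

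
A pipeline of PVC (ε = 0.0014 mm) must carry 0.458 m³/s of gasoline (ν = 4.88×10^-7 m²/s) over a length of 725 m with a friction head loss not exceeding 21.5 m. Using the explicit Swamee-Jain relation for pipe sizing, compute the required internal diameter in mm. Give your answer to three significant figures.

D ≈ 356 mm

Swamee-Jain (Type III): D = 0.66·[ε^1.25·(LQ²/(gh_f))^4.75 + ν·Q^9.4·(L/(gh_f))^5.2]^0.04
LQ²/(gh_f) = 0.7210; L/(gh_f) = 3.437
Term 1 = ε^1.25·(…)^4.75 = 1.02×10^-8; Term 2 = ν·Q^9.4·(…)^5.2 = 1.95×10^-7
D = 0.66·(1.02×10^-8 + 1.95×10^-7)^0.04 = 0.3564 m = 356 mm
Check: V = 4.59 m/s, Re = 3.35×10^6, f = 0.009773, h_f = 21.3 m ≈ 21.5 m ✓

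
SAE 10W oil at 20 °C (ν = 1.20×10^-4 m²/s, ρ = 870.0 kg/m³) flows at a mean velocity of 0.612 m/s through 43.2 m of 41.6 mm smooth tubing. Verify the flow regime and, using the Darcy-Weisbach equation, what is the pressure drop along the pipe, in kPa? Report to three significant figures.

Re = VD/ν = 0.612·0.04160/1.20×10^-4 = 212 → laminar (Re < 2300)
f = 64/Re = 0.3017
h_f = f(L/D)V²/(2g) = 0.3017·(43.2/0.04160)·0.612²/(2·9.81) = 5.980 m
Δp = ρg·h_f = 870.0·9.81·5.980 = 51.04 kPa

Δp ≈ 51.0 kPa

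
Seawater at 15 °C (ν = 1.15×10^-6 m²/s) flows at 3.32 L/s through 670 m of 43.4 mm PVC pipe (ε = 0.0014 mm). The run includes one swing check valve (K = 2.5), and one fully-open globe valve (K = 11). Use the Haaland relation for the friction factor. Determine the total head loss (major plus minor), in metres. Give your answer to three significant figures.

V = 4Q/(πD²) = 2.244 m/s; V²/2g = 0.2567 m
Re = 8.47×10^4, ε/D = 3.23×10^-5 → f = 0.01857 (Haaland)
Major: h_f = f(L/D)·V²/2g = 0.01857·15438·0.2567 = 73.61 m
Minor: ΣK = 13.5; h_m = ΣK·V²/2g = 3.466 m
Total H_L = 73.61 + 3.466 = 77.08 m

H_L ≈ 77.1 m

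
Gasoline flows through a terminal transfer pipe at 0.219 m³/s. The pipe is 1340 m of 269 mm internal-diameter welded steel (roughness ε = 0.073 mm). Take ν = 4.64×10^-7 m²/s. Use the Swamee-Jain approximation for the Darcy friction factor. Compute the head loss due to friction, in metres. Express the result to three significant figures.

V = 4Q/(πD²) = 4·0.219/(π·0.269²) = 3.853 m/s
Re = VD/ν = 3.853·0.269/4.64×10^-7 = 2.23×10^6 → turbulent
ε/D = 0.073/269 = 2.71×10^-4
Swamee-Jain: f = 0.01507
h_f = f(L/D)V²/(2g) = 0.01507·(1340/0.269)·3.853²/(2·9.81) = 56.80 m

h_f ≈ 56.8 m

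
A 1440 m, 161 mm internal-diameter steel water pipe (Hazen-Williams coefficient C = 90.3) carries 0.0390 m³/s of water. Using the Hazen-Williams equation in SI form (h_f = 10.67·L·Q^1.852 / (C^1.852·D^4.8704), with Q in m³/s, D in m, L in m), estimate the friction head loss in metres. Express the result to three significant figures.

h_f ≈ 65.8 m

h_f = 10.67·1440·0.0390^1.852 / (90.3^1.852·0.161^4.8704) = 65.81 m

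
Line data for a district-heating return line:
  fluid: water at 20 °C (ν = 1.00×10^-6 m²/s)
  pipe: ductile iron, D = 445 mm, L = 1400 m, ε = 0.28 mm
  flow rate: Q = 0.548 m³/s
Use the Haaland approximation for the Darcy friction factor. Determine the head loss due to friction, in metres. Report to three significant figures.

V = 4Q/(πD²) = 4·0.548/(π·0.445²) = 3.523 m/s
Re = VD/ν = 3.523·0.445/1.00×10^-6 = 1.57×10^6 → turbulent
ε/D = 0.28/445 = 6.29×10^-4
Haaland: f = 0.01787
h_f = f(L/D)V²/(2g) = 0.01787·(1400/0.445)·3.523²/(2·9.81) = 35.58 m

h_f ≈ 35.6 m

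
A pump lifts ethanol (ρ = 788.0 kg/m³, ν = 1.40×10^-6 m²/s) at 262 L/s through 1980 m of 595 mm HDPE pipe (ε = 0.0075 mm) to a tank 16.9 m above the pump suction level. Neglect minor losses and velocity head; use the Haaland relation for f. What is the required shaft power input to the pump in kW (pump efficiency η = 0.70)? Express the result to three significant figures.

P_shaft ≈ 54.9 kW

V = 4Q/(πD²) = 0.9423 m/s; Re = 4.00×10^5; ε/D = 1.26×10^-5; f = 0.01372
h_f = f(L/D)V²/2g = 2.066 m
Total head H = z + h_f = 16.9 + 2.066 = 18.97 m
P_hyd = ρgQH = 788.0·9.81·0.262·18.97 = 38.41 kW
P_shaft = P_hyd/η = 38.41/0.70 = 54.88 kW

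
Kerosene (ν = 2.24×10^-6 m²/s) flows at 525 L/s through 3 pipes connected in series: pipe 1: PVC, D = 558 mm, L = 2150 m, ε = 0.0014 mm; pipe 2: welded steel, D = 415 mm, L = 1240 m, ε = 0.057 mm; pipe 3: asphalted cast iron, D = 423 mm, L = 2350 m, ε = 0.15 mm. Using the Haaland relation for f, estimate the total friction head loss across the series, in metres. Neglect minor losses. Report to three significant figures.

Pipe 1: V = 2.147 m/s, Re = 5.35×10^5, ε/D = 2.51×10^-6, f = 0.01294, h_1 = f(L/D)V²/2g = 11.71 m
Pipe 2: V = 3.881 m/s, Re = 7.19×10^5, ε/D = 1.37×10^-4, f = 0.01419, h_2 = f(L/D)V²/2g = 32.55 m
Pipe 3: V = 3.736 m/s, Re = 7.05×10^5, ε/D = 3.55×10^-4, f = 0.01629, h_3 = f(L/D)V²/2g = 64.39 m
Series → Q common, losses add: H = Σh = 108.6 m

H ≈ 109 m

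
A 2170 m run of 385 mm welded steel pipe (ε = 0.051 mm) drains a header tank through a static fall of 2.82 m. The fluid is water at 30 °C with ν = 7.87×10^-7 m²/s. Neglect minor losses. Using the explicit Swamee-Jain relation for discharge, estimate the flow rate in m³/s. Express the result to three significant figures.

Swamee-Jain (Type II): Q = -0.965·√(gD⁵h_f/L)·ln[ε/(3.7D) + √(3.17ν²L/(gD³h_f))]
√(gD⁵h_f/L) = √(9.81·0.385⁵·2.82/2170) = 0.01038
ε/(3.7D) = 3.58×10^-5; √(3.17ν²L/(gD³h_f)) = 5.19×10^-5
Q = -0.965·0.01038·ln(8.775×10^-5) = 0.09361 m³/s
Check: V = 0.804 m/s, Re = 3.93×10^5, f = 0.01523, h_f = 2.83 m ≈ 2.82 m ✓

Q ≈ 0.0936 m³/s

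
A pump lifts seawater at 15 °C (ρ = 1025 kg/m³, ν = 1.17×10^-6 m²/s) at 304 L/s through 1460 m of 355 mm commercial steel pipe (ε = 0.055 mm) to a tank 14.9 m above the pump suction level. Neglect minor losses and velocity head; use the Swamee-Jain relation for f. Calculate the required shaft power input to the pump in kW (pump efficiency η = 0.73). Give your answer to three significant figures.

P_shaft ≈ 181 kW

V = 4Q/(πD²) = 3.071 m/s; Re = 9.32×10^5; ε/D = 1.55×10^-4; f = 0.01432
h_f = f(L/D)V²/2g = 28.31 m
Total head H = z + h_f = 14.9 + 28.31 = 43.21 m
P_hyd = ρgQH = 1025·9.81·0.304·43.21 = 132.1 kW
P_shaft = P_hyd/η = 132.1/0.73 = 180.9 kW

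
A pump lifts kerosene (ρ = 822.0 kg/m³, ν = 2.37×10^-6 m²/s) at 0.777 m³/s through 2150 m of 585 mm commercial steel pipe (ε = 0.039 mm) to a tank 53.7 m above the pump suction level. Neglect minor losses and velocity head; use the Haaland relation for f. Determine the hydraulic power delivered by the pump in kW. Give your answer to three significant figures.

P_hyd ≈ 467 kW

V = 4Q/(πD²) = 2.891 m/s; Re = 7.14×10^5; ε/D = 6.67×10^-5; f = 0.01328
h_f = f(L/D)V²/2g = 20.78 m
Total head H = z + h_f = 53.7 + 20.78 = 74.48 m
P_hyd = ρgQH = 822.0·9.81·0.777·74.48 = 466.7 kW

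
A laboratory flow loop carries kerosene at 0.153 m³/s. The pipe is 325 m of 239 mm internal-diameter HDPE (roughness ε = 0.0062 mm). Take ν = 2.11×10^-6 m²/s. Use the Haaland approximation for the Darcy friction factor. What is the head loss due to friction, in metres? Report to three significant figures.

h_f ≈ 11.2 m

V = 4Q/(πD²) = 4·0.153/(π·0.239²) = 3.410 m/s
Re = VD/ν = 3.410·0.239/2.11×10^-6 = 3.86×10^5 → turbulent
ε/D = 0.0062/239 = 2.59×10^-5
Haaland: f = 0.01395
h_f = f(L/D)V²/(2g) = 0.01395·(325/0.239)·3.410²/(2·9.81) = 11.24 m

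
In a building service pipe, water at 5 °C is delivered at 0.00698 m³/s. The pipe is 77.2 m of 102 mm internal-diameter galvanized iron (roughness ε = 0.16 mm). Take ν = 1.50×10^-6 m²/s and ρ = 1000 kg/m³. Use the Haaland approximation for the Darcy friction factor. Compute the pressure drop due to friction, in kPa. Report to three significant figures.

V = 4Q/(πD²) = 4·0.00698/(π·0.102²) = 0.8542 m/s
Re = VD/ν = 0.8542·0.102/1.50×10^-6 = 5.81×10^4 → turbulent
ε/D = 0.16/102 = 0.00157
Haaland: f = 0.02485
h_f = f(L/D)V²/(2g) = 0.02485·(77.2/0.102)·0.8542²/(2·9.81) = 0.6996 m
Δp = ρg·h_f = 1000·9.81·0.6996 = 6.863 kPa

Δp ≈ 6.86 kPa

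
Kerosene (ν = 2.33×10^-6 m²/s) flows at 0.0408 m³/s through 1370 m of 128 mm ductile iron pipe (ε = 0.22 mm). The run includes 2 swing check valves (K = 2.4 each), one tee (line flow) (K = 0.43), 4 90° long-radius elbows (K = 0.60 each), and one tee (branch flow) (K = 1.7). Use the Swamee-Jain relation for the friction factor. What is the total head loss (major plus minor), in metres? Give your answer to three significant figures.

H_L ≈ 135 m

V = 4Q/(πD²) = 3.171 m/s; V²/2g = 0.5124 m
Re = 1.74×10^5, ε/D = 0.00172 → f = 0.02381 (Swamee-Jain)
Major: h_f = f(L/D)·V²/2g = 0.02381·10703·0.5124 = 130.6 m
Minor: ΣK = 9.33; h_m = ΣK·V²/2g = 4.781 m
Total H_L = 130.6 + 4.781 = 135.3 m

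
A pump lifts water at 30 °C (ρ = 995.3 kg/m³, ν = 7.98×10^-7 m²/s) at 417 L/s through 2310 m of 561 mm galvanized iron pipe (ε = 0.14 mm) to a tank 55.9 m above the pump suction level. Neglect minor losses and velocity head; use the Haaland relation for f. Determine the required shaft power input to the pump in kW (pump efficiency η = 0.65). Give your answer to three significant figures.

V = 4Q/(πD²) = 1.687 m/s; Re = 1.19×10^6; ε/D = 2.50×10^-4; f = 0.01502
h_f = f(L/D)V²/2g = 8.969 m
Total head H = z + h_f = 55.9 + 8.969 = 64.87 m
P_hyd = ρgQH = 995.3·9.81·0.417·64.87 = 264.1 kW
P_shaft = P_hyd/η = 264.1/0.65 = 406.3 kW

P_shaft ≈ 406 kW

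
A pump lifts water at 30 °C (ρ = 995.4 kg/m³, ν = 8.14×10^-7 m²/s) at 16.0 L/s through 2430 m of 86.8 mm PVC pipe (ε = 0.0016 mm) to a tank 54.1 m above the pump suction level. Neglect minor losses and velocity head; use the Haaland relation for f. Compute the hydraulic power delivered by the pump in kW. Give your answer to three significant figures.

P_hyd ≈ 32.2 kW

V = 4Q/(πD²) = 2.704 m/s; Re = 2.88×10^5; ε/D = 1.84×10^-5; f = 0.01460
h_f = f(L/D)V²/2g = 152.3 m
Total head H = z + h_f = 54.1 + 152.3 = 206.4 m
P_hyd = ρgQH = 995.4·9.81·0.0160·206.4 = 32.25 kW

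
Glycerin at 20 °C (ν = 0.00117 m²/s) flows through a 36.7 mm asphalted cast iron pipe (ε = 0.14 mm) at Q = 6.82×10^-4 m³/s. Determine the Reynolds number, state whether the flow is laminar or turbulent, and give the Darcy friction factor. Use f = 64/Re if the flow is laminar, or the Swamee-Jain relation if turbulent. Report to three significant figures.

Re ≈ 20.2; laminar; f = 64/Re ≈ 3.16

V = 4Q/(πD²) = 0.6447 m/s
Re = VD/ν = 0.6447·0.0367/0.00117 = 20.2
Re < 2300 → laminar → f = 64/Re = 3.165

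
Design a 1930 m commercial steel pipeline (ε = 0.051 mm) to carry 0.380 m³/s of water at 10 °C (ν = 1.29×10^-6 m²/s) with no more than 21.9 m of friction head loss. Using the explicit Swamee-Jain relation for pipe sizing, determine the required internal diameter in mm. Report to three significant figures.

Swamee-Jain (Type III): D = 0.66·[ε^1.25·(LQ²/(gh_f))^4.75 + ν·Q^9.4·(L/(gh_f))^5.2]^0.04
LQ²/(gh_f) = 1.297; L/(gh_f) = 8.983
Term 1 = ε^1.25·(…)^4.75 = 1.48×10^-5; Term 2 = ν·Q^9.4·(…)^5.2 = 1.31×10^-5
D = 0.66·(1.48×10^-5 + 1.31×10^-5)^0.04 = 0.4339 m = 434 mm
Check: V = 2.57 m/s, Re = 8.64×10^5, f = 0.01392, h_f = 20.8 m ≈ 21.9 m ✓

D ≈ 434 mm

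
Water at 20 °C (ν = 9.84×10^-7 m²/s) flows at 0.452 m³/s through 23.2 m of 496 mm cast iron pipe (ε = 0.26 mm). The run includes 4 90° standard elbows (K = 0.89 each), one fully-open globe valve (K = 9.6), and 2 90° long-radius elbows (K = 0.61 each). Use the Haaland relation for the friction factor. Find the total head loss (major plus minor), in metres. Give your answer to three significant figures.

H_L ≈ 4.24 m

V = 4Q/(πD²) = 2.339 m/s; V²/2g = 0.2789 m
Re = 1.18×10^6, ε/D = 5.24×10^-4 → f = 0.01727 (Haaland)
Major: h_f = f(L/D)·V²/2g = 0.01727·46.77·0.2789 = 0.2254 m
Minor: ΣK = 14.4; h_m = ΣK·V²/2g = 4.011 m
Total H_L = 0.2254 + 4.011 = 4.236 m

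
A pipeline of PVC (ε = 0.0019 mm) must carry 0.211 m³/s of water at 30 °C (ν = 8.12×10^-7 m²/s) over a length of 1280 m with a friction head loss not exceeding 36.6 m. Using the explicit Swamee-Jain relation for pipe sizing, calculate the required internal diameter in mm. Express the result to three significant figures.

Swamee-Jain (Type III): D = 0.66·[ε^1.25·(LQ²/(gh_f))^4.75 + ν·Q^9.4·(L/(gh_f))^5.2]^0.04
LQ²/(gh_f) = 0.1587; L/(gh_f) = 3.565
Term 1 = ε^1.25·(…)^4.75 = 1.13×10^-11; Term 2 = ν·Q^9.4·(…)^5.2 = 2.68×10^-10
D = 0.66·(1.13×10^-11 + 2.68×10^-10)^0.04 = 0.2738 m = 274 mm
Check: V = 3.58 m/s, Re = 1.21×10^6, f = 0.01144, h_f = 35.0 m ≈ 36.6 m ✓

D ≈ 274 mm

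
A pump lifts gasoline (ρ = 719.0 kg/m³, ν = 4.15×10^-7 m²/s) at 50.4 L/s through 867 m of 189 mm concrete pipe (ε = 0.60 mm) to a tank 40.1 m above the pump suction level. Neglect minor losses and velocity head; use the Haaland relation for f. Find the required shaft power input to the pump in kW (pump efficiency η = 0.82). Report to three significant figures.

P_shaft ≈ 26.1 kW

V = 4Q/(πD²) = 1.796 m/s; Re = 8.18×10^5; ε/D = 0.00317; f = 0.02678
h_f = f(L/D)V²/2g = 20.21 m
Total head H = z + h_f = 40.1 + 20.21 = 60.31 m
P_hyd = ρgQH = 719.0·9.81·0.0504·60.31 = 21.44 kW
P_shaft = P_hyd/η = 21.44/0.82 = 26.15 kW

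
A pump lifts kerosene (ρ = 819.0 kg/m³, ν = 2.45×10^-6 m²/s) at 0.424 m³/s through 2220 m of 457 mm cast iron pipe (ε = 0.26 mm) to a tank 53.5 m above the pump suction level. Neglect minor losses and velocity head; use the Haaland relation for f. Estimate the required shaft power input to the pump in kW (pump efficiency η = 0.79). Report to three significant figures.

V = 4Q/(πD²) = 2.585 m/s; Re = 4.82×10^5; ε/D = 5.69×10^-4; f = 0.01803
h_f = f(L/D)V²/2g = 29.83 m
Total head H = z + h_f = 53.5 + 29.83 = 83.33 m
P_hyd = ρgQH = 819.0·9.81·0.424·83.33 = 283.9 kW
P_shaft = P_hyd/η = 283.9/0.79 = 359.3 kW

P_shaft ≈ 359 kW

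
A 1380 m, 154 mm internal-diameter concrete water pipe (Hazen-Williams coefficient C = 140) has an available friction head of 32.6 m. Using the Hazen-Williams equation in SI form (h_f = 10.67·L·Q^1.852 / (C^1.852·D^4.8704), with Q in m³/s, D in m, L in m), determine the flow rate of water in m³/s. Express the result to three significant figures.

Rearranging: Q = [h_f·C^1.852·D^4.8704 / (10.67·L)]^(1/1.852)
Q = [32.6·140^1.852·0.154^4.8704 / (10.67·1380)]^0.540 = 0.03767 m³/s

Q ≈ 0.0377 m³/s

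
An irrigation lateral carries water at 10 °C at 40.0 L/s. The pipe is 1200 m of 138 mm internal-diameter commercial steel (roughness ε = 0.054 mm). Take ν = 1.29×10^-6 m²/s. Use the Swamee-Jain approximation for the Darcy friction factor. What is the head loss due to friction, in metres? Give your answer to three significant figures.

h_f ≈ 56.2 m

V = 4Q/(πD²) = 4·0.0400/(π·0.138²) = 2.674 m/s
Re = VD/ν = 2.674·0.138/1.29×10^-6 = 2.86×10^5 → turbulent
ε/D = 0.054/138 = 3.91×10^-4
Swamee-Jain: f = 0.01774
h_f = f(L/D)V²/(2g) = 0.01774·(1200/0.138)·2.674²/(2·9.81) = 56.23 m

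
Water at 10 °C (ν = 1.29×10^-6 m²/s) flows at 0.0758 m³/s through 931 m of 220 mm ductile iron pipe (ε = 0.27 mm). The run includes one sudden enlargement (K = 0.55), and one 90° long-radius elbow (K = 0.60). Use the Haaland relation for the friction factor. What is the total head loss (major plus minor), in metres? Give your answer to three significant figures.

V = 4Q/(πD²) = 1.994 m/s; V²/2g = 0.2027 m
Re = 3.40×10^5, ε/D = 0.00123 → f = 0.02135 (Haaland)
Major: h_f = f(L/D)·V²/2g = 0.02135·4232·0.2027 = 18.31 m
Minor: ΣK = 1.15; h_m = ΣK·V²/2g = 0.2331 m
Total H_L = 18.31 + 0.2331 = 18.54 m

H_L ≈ 18.5 m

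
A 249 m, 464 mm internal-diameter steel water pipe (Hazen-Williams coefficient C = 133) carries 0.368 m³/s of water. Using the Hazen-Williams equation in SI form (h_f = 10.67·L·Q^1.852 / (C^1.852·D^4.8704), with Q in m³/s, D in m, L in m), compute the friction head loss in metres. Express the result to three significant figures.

h_f ≈ 2.05 m

h_f = 10.67·249·0.368^1.852 / (133^1.852·0.464^4.8704) = 2.047 m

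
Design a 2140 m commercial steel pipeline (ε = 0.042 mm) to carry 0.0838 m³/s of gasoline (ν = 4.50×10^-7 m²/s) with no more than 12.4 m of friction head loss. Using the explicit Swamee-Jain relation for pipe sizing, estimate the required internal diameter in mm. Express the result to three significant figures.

D ≈ 273 mm

Swamee-Jain (Type III): D = 0.66·[ε^1.25·(LQ²/(gh_f))^4.75 + ν·Q^9.4·(L/(gh_f))^5.2]^0.04
LQ²/(gh_f) = 0.1235; L/(gh_f) = 17.59
Term 1 = ε^1.25·(…)^4.75 = 1.64×10^-10; Term 2 = ν·Q^9.4·(…)^5.2 = 1.02×10^-10
D = 0.66·(1.64×10^-10 + 1.02×10^-10)^0.04 = 0.2732 m = 273 mm
Check: V = 1.43 m/s, Re = 8.68×10^5, f = 0.01437, h_f = 11.7 m ≈ 12.4 m ✓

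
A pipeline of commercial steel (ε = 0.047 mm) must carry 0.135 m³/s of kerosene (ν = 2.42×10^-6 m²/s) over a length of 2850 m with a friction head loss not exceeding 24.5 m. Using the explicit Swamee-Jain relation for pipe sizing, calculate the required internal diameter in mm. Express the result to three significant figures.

D ≈ 314 mm

Swamee-Jain (Type III): D = 0.66·[ε^1.25·(LQ²/(gh_f))^4.75 + ν·Q^9.4·(L/(gh_f))^5.2]^0.04
LQ²/(gh_f) = 0.2161; L/(gh_f) = 11.86
Term 1 = ε^1.25·(…)^4.75 = 2.69×10^-9; Term 2 = ν·Q^9.4·(…)^5.2 = 6.22×10^-9
D = 0.66·(2.69×10^-9 + 6.22×10^-9)^0.04 = 0.3144 m = 314 mm
Check: V = 1.74 m/s, Re = 2.26×10^5, f = 0.01649, h_f = 23.0 m ≈ 24.5 m ✓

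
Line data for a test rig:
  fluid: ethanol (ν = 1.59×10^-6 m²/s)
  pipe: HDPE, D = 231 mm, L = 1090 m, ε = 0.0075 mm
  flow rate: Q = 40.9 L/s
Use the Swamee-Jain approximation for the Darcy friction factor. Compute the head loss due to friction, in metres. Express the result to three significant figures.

V = 4Q/(πD²) = 4·0.0409/(π·0.231²) = 0.9759 m/s
Re = VD/ν = 0.9759·0.231/1.59×10^-6 = 1.42×10^5 → turbulent
ε/D = 0.0075/231 = 3.25×10^-5
Swamee-Jain: f = 0.01687
h_f = f(L/D)V²/(2g) = 0.01687·(1090/0.231)·0.9759²/(2·9.81) = 3.864 m

h_f ≈ 3.86 m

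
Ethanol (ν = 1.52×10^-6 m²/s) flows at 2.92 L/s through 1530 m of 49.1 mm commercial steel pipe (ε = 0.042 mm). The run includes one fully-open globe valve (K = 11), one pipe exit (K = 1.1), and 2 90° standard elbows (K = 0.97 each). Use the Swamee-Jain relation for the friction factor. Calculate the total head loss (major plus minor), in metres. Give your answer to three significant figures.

V = 4Q/(πD²) = 1.542 m/s; V²/2g = 0.1212 m
Re = 4.98×10^4, ε/D = 8.55×10^-4 → f = 0.02377 (Swamee-Jain)
Major: h_f = f(L/D)·V²/2g = 0.02377·31161·0.1212 = 89.77 m
Minor: ΣK = 14.0; h_m = ΣK·V²/2g = 1.702 m
Total H_L = 89.77 + 1.702 = 91.47 m

H_L ≈ 91.5 m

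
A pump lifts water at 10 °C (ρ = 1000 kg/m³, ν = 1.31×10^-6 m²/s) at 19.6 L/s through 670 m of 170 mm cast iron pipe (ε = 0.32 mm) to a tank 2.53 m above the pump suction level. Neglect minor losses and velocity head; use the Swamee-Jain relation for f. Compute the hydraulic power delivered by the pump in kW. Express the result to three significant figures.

P_hyd ≈ 1.20 kW

V = 4Q/(πD²) = 0.8635 m/s; Re = 1.12×10^5; ε/D = 0.00188; f = 0.02484
h_f = f(L/D)V²/2g = 3.721 m
Total head H = z + h_f = 2.53 + 3.721 = 6.251 m
P_hyd = ρgQH = 1000·9.81·0.0196·6.251 = 1.202 kW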